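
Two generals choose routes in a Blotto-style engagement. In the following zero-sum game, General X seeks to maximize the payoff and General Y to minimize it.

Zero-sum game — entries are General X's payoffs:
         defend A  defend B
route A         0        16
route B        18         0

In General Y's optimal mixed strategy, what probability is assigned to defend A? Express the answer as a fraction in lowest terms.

Row minima are 0 and 0, so General X's maximin is 0; column maxima are 18 and 16, so General Y's minimax is 16. These differ, so the equilibrium is in mixed strategies.
Let General Y play defend A with probability q. General X is indifferent when 16(1−q) = 18q, giving q = 8/17.

8/17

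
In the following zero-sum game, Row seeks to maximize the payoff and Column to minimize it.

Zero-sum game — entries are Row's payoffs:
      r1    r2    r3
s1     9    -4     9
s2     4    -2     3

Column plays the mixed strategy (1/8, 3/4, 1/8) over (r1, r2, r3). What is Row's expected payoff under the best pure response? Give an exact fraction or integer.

-5/8

s1: (9)·(1/8) + (-4)·(3/4) + (9)·(1/8) = -3/4.
s2: (4)·(1/8) + (-2)·(3/4) + (3)·(1/8) = -5/8.
The best pure response is s2 with expected payoff -5/8.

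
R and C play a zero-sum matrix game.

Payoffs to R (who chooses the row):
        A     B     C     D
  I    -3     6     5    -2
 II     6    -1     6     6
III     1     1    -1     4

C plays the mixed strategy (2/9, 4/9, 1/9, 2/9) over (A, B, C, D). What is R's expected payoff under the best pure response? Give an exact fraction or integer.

26/9

I: (-3)·(2/9) + (6)·(4/9) + (5)·(1/9) + (-2)·(2/9) = 19/9.
II: (6)·(2/9) + (-1)·(4/9) + (6)·(1/9) + (6)·(2/9) = 26/9.
III: (1)·(2/9) + (1)·(4/9) + (-1)·(1/9) + (4)·(2/9) = 13/9.
The best pure response is II with expected payoff 26/9.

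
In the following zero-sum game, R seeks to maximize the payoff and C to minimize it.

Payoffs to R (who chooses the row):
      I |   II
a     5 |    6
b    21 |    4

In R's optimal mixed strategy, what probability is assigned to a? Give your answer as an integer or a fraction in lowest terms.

17/18

Row minima are 5 and 4, so R's maximin is 5; column maxima are 21 and 6, so C's minimax is 6. These differ, so the equilibrium is in mixed strategies.
Let R play a with probability p. C is indifferent when 5p + 21(1−p) = 6p + 4(1−p), giving p = 17/18.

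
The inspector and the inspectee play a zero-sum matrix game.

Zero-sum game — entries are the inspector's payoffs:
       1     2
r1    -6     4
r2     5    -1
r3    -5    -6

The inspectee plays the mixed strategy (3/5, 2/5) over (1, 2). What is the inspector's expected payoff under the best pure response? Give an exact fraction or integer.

r1: (-6)·(3/5) + (4)·(2/5) = -2.
r2: (5)·(3/5) + (-1)·(2/5) = 13/5.
r3: (-5)·(3/5) + (-6)·(2/5) = -27/5.
The best pure response is r2 with expected payoff 13/5.

13/5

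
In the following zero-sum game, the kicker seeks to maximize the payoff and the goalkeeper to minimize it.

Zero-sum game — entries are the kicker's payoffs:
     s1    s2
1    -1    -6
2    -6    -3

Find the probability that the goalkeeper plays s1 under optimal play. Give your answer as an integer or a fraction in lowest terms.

3/8

Row minima are -6 and -6, so the kicker's maximin is -6; column maxima are -1 and -3, so the goalkeeper's minimax is -3. These differ, so the equilibrium is in mixed strategies.
Let the goalkeeper play s1 with probability q. The kicker is indifferent when −q − 6(1−q) = −6q − 3(1−q), giving q = 3/8.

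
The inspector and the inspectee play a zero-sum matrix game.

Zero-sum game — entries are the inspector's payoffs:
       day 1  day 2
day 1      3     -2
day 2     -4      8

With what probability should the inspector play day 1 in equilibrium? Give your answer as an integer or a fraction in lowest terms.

12/17

Row minima are -2 and -4, so the inspector's maximin is -2; column maxima are 3 and 8, so the inspectee's minimax is 3. These differ, so the equilibrium is in mixed strategies.
Let the inspector play day 1 with probability p. The inspectee is indifferent when 3p − 4(1−p) = −2p + 8(1−p), giving p = 12/17.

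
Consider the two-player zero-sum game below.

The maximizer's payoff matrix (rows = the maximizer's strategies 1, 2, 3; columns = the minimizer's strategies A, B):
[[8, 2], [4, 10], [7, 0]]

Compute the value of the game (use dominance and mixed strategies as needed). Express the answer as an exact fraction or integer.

Row 3 is strictly dominated by row 1, so the maximizer never plays it.
The remaining 2×2 game on (1, 2) × (A, B) has no saddle point. Let the maximizer play 1 with probability p; indifference gives 8p + 4(1−p) = 2p + 10(1−p), so p = 1/2.
Similarly the minimizer's optimal q on A is 2/3, and the value is 8·(2/3) + (2)·(1/3) = 6.

6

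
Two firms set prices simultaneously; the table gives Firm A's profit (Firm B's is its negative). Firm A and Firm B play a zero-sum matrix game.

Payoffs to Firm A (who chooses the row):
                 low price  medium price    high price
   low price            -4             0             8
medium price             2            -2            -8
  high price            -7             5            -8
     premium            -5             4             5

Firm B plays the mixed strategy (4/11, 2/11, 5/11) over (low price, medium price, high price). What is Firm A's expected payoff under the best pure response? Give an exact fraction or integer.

low price: (-4)·(4/11) + (0)·(2/11) + (8)·(5/11) = 24/11.
medium price: (2)·(4/11) + (-2)·(2/11) + (-8)·(5/11) = -36/11.
high price: (-7)·(4/11) + (5)·(2/11) + (-8)·(5/11) = -58/11.
premium: (-5)·(4/11) + (4)·(2/11) + (5)·(5/11) = 13/11.
The best pure response is low price with expected payoff 24/11.

24/11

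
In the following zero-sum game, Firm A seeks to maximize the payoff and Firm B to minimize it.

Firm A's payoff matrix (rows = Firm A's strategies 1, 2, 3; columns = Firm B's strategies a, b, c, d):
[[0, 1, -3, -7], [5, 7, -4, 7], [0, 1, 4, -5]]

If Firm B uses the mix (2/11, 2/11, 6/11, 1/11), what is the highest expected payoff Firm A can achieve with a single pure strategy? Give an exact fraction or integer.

21/11

1: (0)·(2/11) + (1)·(2/11) + (-3)·(6/11) + (-7)·(1/11) = -23/11.
2: (5)·(2/11) + (7)·(2/11) + (-4)·(6/11) + (7)·(1/11) = 7/11.
3: (0)·(2/11) + (1)·(2/11) + (4)·(6/11) + (-5)·(1/11) = 21/11.
The best pure response is 3 with expected payoff 21/11.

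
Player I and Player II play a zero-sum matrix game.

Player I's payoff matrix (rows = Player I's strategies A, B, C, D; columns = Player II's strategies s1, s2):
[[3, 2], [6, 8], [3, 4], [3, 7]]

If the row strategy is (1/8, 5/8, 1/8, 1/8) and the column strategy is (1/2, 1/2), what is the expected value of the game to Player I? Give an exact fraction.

Against (1/2, 1/2), each row's expected payoff is A: 5/2; B: 7; C: 7/2; D: 5.
Taking the (1/8, 5/8, 1/8, 1/8)-weighted average: (1/8)·(5/2) + (5/8)·(7) + (1/8)·(7/2) + (1/8)·(5) = 23/4.

23/4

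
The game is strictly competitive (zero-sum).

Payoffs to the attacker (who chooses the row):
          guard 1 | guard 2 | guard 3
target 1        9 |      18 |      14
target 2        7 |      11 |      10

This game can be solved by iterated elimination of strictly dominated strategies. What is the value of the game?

Row target 2 is strictly dominated by row target 1 (9>7, 18>11, 14>10); eliminate target 2.
Column guard 3 is strictly dominated by guard 1 for the defender (9<14); eliminate guard 3.
Column guard 2 is strictly dominated by guard 1 for the defender (9<18); eliminate guard 2.
Only (target 1, guard 1) remains, with payoff 9.

9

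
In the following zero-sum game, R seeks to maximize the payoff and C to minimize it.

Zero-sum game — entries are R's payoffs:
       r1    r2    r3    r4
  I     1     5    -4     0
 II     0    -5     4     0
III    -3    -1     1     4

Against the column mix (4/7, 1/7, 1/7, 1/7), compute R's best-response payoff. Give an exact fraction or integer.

I: (1)·(4/7) + (5)·(1/7) + (-4)·(1/7) + (0)·(1/7) = 5/7.
II: (0)·(4/7) + (-5)·(1/7) + (4)·(1/7) + (0)·(1/7) = -1/7.
III: (-3)·(4/7) + (-1)·(1/7) + (1)·(1/7) + (4)·(1/7) = -8/7.
The best pure response is I with expected payoff 5/7.

5/7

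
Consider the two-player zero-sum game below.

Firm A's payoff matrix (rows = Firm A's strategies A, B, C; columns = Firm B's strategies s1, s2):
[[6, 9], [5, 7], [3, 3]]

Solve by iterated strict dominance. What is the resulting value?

Row B is strictly dominated by row A (6>5, 9>7); eliminate B.
Row C is strictly dominated by row A (6>3, 9>3); eliminate C.
Column s2 is strictly dominated by s1 for Firm B (6<9); eliminate s2.
Only (A, s1) remains, with payoff 6.

6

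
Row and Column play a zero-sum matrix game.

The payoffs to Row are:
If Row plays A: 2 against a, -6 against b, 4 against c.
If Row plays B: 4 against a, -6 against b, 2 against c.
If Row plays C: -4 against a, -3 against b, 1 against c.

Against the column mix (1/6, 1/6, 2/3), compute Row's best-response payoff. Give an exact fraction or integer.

2

A: (2)·(1/6) + (-6)·(1/6) + (4)·(2/3) = 2.
B: (4)·(1/6) + (-6)·(1/6) + (2)·(2/3) = 1.
C: (-4)·(1/6) + (-3)·(1/6) + (1)·(2/3) = -1/2.
The best pure response is A with expected payoff 2.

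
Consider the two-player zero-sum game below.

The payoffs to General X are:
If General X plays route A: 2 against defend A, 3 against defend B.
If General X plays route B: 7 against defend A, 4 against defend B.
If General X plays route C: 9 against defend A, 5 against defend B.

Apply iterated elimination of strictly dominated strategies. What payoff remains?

Row route B is strictly dominated by row route C (9>7, 5>4); eliminate route B.
Row route A is strictly dominated by row route C (9>2, 5>3); eliminate route A.
Column defend A is strictly dominated by defend B for General Y (5<9); eliminate defend A.
Only (route C, defend B) remains, with payoff 5.

5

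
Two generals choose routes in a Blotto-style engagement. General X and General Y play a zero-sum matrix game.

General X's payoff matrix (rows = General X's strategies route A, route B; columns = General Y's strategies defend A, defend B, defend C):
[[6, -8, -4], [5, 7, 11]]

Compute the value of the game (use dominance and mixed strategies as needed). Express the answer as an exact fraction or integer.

Column defend C is strictly dominated by defend B for General Y (it gives General X more in every row).
The remaining 2×2 game on (route A, route B) × (defend A, defend B) has no saddle point. Let General X play route A with probability p; indifference gives 6p + 5(1−p) = −8p + 7(1−p), so p = 1/8.
Similarly General Y's optimal q on defend A is 15/16, and the value is 6·(15/16) + (-8)·(1/16) = 41/8.

41/8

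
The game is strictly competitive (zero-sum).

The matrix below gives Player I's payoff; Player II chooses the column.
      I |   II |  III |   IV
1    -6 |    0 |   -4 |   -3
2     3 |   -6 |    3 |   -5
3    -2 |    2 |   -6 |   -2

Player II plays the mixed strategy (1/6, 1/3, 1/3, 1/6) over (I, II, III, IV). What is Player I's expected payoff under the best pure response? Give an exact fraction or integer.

-4/3

1: (-6)·(1/6) + (0)·(1/3) + (-4)·(1/3) + (-3)·(1/6) = -17/6.
2: (3)·(1/6) + (-6)·(1/3) + (3)·(1/3) + (-5)·(1/6) = -4/3.
3: (-2)·(1/6) + (2)·(1/3) + (-6)·(1/3) + (-2)·(1/6) = -2.
The best pure response is 2 with expected payoff -4/3.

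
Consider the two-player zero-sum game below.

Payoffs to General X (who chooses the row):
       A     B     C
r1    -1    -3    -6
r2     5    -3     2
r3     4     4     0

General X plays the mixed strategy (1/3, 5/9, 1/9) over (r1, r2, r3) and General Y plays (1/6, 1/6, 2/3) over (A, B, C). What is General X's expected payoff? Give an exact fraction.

Against (1/6, 1/6, 2/3), each row's expected payoff is r1: -14/3; r2: 5/3; r3: 4/3.
Taking the (1/3, 5/9, 1/9)-weighted average: (1/3)·(-14/3) + (5/9)·(5/3) + (1/9)·(4/3) = -13/27.

-13/27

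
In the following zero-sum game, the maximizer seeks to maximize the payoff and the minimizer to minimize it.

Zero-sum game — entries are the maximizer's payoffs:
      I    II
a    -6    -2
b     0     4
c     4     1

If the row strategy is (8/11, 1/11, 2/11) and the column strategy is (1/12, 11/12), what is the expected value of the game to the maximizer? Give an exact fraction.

-25/22

Against (1/12, 11/12), each row's expected payoff is a: -7/3; b: 11/3; c: 5/4.
Taking the (8/11, 1/11, 2/11)-weighted average: (8/11)·(-7/3) + (1/11)·(11/3) + (2/11)·(5/4) = -25/22.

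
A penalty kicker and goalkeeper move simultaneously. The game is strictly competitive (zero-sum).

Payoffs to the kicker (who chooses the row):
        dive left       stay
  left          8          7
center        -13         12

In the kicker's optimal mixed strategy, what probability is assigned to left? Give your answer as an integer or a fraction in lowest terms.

Row minima are 7 and -13, so the kicker's maximin is 7; column maxima are 8 and 12, so the goalkeeper's minimax is 8. These differ, so the equilibrium is in mixed strategies.
Let the kicker play left with probability p. The goalkeeper is indifferent when 8p − 13(1−p) = 7p + 12(1−p), giving p = 25/26.

25/26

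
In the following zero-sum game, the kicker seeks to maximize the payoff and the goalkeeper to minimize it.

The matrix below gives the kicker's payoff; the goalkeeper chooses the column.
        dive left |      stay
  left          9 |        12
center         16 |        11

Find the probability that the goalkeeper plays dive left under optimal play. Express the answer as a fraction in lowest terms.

1/8

Row minima are 9 and 11, so the kicker's maximin is 11; column maxima are 16 and 12, so the goalkeeper's minimax is 12. These differ, so the equilibrium is in mixed strategies.
Let the goalkeeper play dive left with probability q. The kicker is indifferent when 9q + 12(1−q) = 16q + 11(1−q), giving q = 1/8.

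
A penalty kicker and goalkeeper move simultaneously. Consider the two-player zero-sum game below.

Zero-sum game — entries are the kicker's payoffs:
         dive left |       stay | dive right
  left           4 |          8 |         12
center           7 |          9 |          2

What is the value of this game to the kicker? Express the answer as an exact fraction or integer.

Column stay is strictly dominated by dive left for the goalkeeper (it gives the kicker more in every row).
The remaining 2×2 game on (left, center) × (dive left, dive right) has no saddle point. Let the kicker play left with probability p; indifference gives 4p + 7(1−p) = 12p + 2(1−p), so p = 5/13.
Similarly the goalkeeper's optimal q on dive left is 10/13, and the value is 4·(10/13) + (12)·(3/13) = 76/13.

76/13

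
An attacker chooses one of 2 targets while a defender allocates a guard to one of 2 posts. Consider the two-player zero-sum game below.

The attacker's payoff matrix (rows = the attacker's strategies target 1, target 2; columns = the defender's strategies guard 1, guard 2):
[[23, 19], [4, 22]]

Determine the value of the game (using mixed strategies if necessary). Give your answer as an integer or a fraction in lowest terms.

Row minima are 19 and 4, so the attacker's maximin is 19; column maxima are 23 and 22, so the defender's minimax is 22. These differ, so the equilibrium is in mixed strategies.
Let the attacker play target 1 with probability p. The defender is indifferent when 23p + 4(1−p) = 19p + 22(1−p), giving p = 9/11.
Let the defender play guard 1 with probability q. The attacker is indifferent when 23q + 19(1−q) = 4q + 22(1−q), giving q = 3/22.
The value is 23·(3/22) + (19)·(19/22) = 215/11.

215/11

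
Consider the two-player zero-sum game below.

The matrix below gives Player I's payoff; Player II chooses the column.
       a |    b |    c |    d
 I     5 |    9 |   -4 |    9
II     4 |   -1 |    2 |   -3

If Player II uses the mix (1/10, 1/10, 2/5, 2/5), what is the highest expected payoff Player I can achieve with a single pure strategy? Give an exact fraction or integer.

17/5

I: (5)·(1/10) + (9)·(1/10) + (-4)·(2/5) + (9)·(2/5) = 17/5.
II: (4)·(1/10) + (-1)·(1/10) + (2)·(2/5) + (-3)·(2/5) = -1/10.
The best pure response is I with expected payoff 17/5.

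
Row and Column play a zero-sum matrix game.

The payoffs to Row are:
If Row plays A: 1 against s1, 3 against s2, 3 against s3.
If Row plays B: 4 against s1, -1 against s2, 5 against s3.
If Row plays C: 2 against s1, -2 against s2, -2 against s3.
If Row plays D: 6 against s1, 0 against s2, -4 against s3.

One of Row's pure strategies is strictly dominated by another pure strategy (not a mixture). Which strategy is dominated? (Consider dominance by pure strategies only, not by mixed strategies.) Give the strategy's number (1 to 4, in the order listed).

3

Compare C with B: 4 > 2, -1 > -2, 5 > -2.
So B strictly dominates C for Row; C is strictly dominated.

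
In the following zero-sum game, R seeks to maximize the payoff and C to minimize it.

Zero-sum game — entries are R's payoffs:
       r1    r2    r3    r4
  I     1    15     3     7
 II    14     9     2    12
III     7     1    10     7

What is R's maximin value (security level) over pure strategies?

2

The worst-case payoff for each row is I: 1, II: 2, III: 1.
The best of these is 2.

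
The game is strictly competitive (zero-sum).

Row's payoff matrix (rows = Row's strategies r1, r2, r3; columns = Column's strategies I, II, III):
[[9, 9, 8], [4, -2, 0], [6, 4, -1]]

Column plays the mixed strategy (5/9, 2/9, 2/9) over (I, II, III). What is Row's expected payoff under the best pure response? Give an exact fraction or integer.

79/9

r1: (9)·(5/9) + (9)·(2/9) + (8)·(2/9) = 79/9.
r2: (4)·(5/9) + (-2)·(2/9) + (0)·(2/9) = 16/9.
r3: (6)·(5/9) + (4)·(2/9) + (-1)·(2/9) = 4.
The best pure response is r1 with expected payoff 79/9.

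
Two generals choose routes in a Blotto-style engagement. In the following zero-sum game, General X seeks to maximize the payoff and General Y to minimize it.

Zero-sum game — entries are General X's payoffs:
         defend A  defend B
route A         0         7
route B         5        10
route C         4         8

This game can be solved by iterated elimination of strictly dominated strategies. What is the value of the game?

Column defend B is strictly dominated by defend A for General Y (0<7, 5<10, 4<8); eliminate defend B.
Row route A is strictly dominated by row route B (5>0); eliminate route A.
Row route C is strictly dominated by row route B (5>4); eliminate route C.
Only (route B, defend A) remains, with payoff 5.

5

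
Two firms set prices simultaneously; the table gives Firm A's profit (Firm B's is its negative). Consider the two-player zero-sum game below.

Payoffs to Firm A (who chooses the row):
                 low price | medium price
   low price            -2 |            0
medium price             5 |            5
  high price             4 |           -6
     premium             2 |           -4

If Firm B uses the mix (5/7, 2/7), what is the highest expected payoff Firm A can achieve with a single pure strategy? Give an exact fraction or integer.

low price: (-2)·(5/7) + (0)·(2/7) = -10/7.
medium price: (5)·(5/7) + (5)·(2/7) = 5.
high price: (4)·(5/7) + (-6)·(2/7) = 8/7.
premium: (2)·(5/7) + (-4)·(2/7) = 2/7.
The best pure response is medium price with expected payoff 5.

5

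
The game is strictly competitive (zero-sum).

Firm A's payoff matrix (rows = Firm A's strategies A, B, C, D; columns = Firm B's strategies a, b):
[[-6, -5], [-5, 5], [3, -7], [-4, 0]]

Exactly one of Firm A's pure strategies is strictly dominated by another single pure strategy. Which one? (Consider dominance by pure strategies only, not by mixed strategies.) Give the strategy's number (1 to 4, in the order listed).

1

Compare A with B: -5 > -6, 5 > -5.
So B strictly dominates A for Firm A; A is strictly dominated.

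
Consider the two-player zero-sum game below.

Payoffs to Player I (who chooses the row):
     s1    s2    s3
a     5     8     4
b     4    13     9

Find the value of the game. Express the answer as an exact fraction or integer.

Column s2 is strictly dominated by s3 for Player II (it gives Player I more in every row).
The remaining 2×2 game on (a, b) × (s1, s3) has no saddle point. Let Player I play a with probability p; indifference gives 5p + 4(1−p) = 4p + 9(1−p), so p = 5/6.
Similarly Player II's optimal q on s1 is 5/6, and the value is 5·(5/6) + (4)·(1/6) = 29/6.

29/6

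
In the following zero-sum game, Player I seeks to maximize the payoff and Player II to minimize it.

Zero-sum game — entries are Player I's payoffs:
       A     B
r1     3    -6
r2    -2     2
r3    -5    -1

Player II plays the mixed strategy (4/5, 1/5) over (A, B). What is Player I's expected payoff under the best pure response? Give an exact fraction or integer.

6/5

r1: (3)·(4/5) + (-6)·(1/5) = 6/5.
r2: (-2)·(4/5) + (2)·(1/5) = -6/5.
r3: (-5)·(4/5) + (-1)·(1/5) = -21/5.
The best pure response is r1 with expected payoff 6/5.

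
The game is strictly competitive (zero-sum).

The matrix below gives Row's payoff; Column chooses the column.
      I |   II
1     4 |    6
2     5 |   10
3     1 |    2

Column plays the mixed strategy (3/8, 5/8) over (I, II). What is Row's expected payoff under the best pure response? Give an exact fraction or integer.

65/8

1: (4)·(3/8) + (6)·(5/8) = 21/4.
2: (5)·(3/8) + (10)·(5/8) = 65/8.
3: (1)·(3/8) + (2)·(5/8) = 13/8.
The best pure response is 2 with expected payoff 65/8.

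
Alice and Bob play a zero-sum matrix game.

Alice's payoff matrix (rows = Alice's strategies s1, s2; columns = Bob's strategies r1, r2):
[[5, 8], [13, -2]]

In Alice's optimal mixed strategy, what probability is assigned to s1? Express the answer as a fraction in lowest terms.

Row minima are 5 and -2, so Alice's maximin is 5; column maxima are 13 and 8, so Bob's minimax is 8. These differ, so the equilibrium is in mixed strategies.
Let Alice play s1 with probability p. Bob is indifferent when 5p + 13(1−p) = 8p − 2(1−p), giving p = 5/6.

5/6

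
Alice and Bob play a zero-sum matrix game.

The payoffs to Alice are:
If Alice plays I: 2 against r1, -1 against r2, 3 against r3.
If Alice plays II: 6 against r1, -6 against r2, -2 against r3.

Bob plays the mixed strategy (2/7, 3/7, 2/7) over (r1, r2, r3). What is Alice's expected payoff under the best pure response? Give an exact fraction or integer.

I: (2)·(2/7) + (-1)·(3/7) + (3)·(2/7) = 1.
II: (6)·(2/7) + (-6)·(3/7) + (-2)·(2/7) = -10/7.
The best pure response is I with expected payoff 1.

1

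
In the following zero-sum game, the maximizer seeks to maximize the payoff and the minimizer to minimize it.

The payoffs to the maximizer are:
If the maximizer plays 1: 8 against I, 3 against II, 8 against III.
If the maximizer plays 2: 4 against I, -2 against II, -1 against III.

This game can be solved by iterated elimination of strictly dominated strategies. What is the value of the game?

Column I is strictly dominated by II for the minimizer (3<8, -2<4); eliminate I.
Row 2 is strictly dominated by row 1 (3>-2, 8>-1); eliminate 2.
Column III is strictly dominated by II for the minimizer (3<8); eliminate III.
Only (1, II) remains, with payoff 3.

3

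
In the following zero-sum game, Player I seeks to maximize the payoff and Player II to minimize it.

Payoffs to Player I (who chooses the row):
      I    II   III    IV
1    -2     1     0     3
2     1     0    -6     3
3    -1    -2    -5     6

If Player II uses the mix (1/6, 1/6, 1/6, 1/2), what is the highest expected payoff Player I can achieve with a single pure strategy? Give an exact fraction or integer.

1: (-2)·(1/6) + (1)·(1/6) + (0)·(1/6) + (3)·(1/2) = 4/3.
2: (1)·(1/6) + (0)·(1/6) + (-6)·(1/6) + (3)·(1/2) = 2/3.
3: (-1)·(1/6) + (-2)·(1/6) + (-5)·(1/6) + (6)·(1/2) = 5/3.
The best pure response is 3 with expected payoff 5/3.

5/3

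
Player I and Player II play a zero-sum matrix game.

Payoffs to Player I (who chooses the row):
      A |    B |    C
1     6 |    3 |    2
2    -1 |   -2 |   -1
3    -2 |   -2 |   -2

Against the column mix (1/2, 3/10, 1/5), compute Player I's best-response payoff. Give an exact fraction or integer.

1: (6)·(1/2) + (3)·(3/10) + (2)·(1/5) = 43/10.
2: (-1)·(1/2) + (-2)·(3/10) + (-1)·(1/5) = -13/10.
3: (-2)·(1/2) + (-2)·(3/10) + (-2)·(1/5) = -2.
The best pure response is 1 with expected payoff 43/10.

43/10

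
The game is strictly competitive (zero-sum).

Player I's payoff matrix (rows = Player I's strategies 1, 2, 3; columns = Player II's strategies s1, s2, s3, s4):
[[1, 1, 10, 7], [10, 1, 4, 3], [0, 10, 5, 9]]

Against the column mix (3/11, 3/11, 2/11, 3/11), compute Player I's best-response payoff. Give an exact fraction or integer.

67/11

1: (1)·(3/11) + (1)·(3/11) + (10)·(2/11) + (7)·(3/11) = 47/11.
2: (10)·(3/11) + (1)·(3/11) + (4)·(2/11) + (3)·(3/11) = 50/11.
3: (0)·(3/11) + (10)·(3/11) + (5)·(2/11) + (9)·(3/11) = 67/11.
The best pure response is 3 with expected payoff 67/11.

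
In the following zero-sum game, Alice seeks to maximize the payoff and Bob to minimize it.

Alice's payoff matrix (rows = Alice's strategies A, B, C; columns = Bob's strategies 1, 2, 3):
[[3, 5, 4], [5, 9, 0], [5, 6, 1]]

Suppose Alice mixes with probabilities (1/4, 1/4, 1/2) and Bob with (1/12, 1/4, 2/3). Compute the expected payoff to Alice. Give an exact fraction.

3

Against (1/12, 1/4, 2/3), each row's expected payoff is A: 25/6; B: 8/3; C: 31/12.
Taking the (1/4, 1/4, 1/2)-weighted average: (1/4)·(25/6) + (1/4)·(8/3) + (1/2)·(31/12) = 3.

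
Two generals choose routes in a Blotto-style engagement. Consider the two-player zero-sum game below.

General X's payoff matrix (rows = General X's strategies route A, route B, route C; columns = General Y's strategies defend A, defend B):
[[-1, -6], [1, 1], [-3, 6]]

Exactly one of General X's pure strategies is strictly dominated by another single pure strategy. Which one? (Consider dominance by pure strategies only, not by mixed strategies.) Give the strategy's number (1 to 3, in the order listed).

Compare route A with route B: 1 > -1, 1 > -6.
So route B strictly dominates route A for General X; route A is strictly dominated.

1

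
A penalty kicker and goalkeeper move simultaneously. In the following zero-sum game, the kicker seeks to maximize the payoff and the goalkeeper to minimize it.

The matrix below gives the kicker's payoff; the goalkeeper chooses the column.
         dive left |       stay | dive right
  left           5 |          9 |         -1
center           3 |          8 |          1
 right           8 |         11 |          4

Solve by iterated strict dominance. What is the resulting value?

Column dive left is strictly dominated by dive right for the goalkeeper (-1<5, 1<3, 4<8); eliminate dive left.
Row left is strictly dominated by row right (11>9, 4>-1); eliminate left.
Row center is strictly dominated by row right (11>8, 4>1); eliminate center.
Column stay is strictly dominated by dive right for the goalkeeper (4<11); eliminate stay.
Only (right, dive right) remains, with payoff 4.

4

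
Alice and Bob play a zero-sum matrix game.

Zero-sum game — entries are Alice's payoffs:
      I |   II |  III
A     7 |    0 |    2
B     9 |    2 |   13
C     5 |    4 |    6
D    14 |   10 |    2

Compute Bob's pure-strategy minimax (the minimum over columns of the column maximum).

10

The worst case (largest entry) in each column is I: 14, II: 10, III: 13.
The best (smallest) of these is 10.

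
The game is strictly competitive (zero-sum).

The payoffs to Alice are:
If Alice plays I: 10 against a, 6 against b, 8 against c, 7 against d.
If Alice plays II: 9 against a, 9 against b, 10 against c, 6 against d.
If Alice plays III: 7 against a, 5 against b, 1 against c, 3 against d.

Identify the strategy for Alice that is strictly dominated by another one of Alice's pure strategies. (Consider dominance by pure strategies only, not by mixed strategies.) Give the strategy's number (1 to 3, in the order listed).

Compare III with I: 10 > 7, 6 > 5, 8 > 1, 7 > 3.
So I strictly dominates III for Alice; III is strictly dominated.

3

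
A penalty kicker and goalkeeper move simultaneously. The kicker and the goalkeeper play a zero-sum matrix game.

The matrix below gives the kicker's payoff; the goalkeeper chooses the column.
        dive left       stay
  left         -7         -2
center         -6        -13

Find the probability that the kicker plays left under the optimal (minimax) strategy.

7/12

Row minima are -7 and -13, so the kicker's maximin is -7; column maxima are -6 and -2, so the goalkeeper's minimax is -6. These differ, so the equilibrium is in mixed strategies.
Let the kicker play left with probability p. The goalkeeper is indifferent when −7p − 6(1−p) = −2p − 13(1−p), giving p = 7/12.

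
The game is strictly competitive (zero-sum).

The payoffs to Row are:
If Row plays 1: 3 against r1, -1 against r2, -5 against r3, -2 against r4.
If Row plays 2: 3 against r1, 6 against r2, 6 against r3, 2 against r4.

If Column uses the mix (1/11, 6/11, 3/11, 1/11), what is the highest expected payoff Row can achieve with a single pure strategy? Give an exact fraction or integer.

59/11

1: (3)·(1/11) + (-1)·(6/11) + (-5)·(3/11) + (-2)·(1/11) = -20/11.
2: (3)·(1/11) + (6)·(6/11) + (6)·(3/11) + (2)·(1/11) = 59/11.
The best pure response is 2 with expected payoff 59/11.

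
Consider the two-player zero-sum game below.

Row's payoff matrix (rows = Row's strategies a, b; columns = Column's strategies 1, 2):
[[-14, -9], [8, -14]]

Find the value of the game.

-268/27

Row minima are -14 and -14, so Row's maximin is -14; column maxima are 8 and -9, so Column's minimax is -9. These differ, so the equilibrium is in mixed strategies.
Let Row play a with probability p. Column is indifferent when −14p + 8(1−p) = −9p − 14(1−p), giving p = 22/27.
Let Column play 1 with probability q. Row is indifferent when −14q − 9(1−q) = 8q − 14(1−q), giving q = 5/27.
The value is -14·(5/27) + (-9)·(22/27) = -268/27.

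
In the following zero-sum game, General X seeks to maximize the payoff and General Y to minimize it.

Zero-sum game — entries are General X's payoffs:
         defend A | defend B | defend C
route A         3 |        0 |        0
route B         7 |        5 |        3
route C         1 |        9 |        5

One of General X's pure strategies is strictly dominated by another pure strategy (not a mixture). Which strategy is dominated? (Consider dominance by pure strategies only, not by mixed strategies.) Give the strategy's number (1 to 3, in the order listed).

Compare route A with route B: 7 > 3, 5 > 0, 3 > 0.
So route B strictly dominates route A for General X; route A is strictly dominated.

1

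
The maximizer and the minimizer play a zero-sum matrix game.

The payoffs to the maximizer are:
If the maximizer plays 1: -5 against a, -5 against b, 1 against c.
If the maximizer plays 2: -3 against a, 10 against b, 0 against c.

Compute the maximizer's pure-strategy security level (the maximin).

-3

The worst-case payoff for each row is 1: -5, 2: -3.
The best of these is -3.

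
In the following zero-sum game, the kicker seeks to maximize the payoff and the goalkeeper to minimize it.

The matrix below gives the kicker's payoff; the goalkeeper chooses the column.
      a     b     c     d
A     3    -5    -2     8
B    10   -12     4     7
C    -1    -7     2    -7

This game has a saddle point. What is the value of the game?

Row minima: -5, -12, -7 → the kicker's maximin is -5.
Column maxima: 10, -5, 4, 8 → the goalkeeper's minimax is -5.
They coincide at (A, b), so the value is -5.

-5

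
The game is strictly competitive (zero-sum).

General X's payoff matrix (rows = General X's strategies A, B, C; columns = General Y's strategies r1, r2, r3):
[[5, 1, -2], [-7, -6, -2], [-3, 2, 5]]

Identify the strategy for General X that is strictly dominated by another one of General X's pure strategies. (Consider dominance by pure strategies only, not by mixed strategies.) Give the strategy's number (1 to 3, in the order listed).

2

Compare B with C: -3 > -7, 2 > -6, 5 > -2.
So C strictly dominates B for General X; B is strictly dominated.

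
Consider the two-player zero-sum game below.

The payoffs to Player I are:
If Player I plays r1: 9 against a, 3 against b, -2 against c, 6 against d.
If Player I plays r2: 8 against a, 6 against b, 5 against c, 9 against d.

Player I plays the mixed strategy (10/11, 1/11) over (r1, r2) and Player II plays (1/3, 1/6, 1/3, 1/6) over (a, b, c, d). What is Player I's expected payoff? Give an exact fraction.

271/66

Against (1/3, 1/6, 1/3, 1/6), each row's expected payoff is r1: 23/6; r2: 41/6.
Taking the (10/11, 1/11)-weighted average: (10/11)·(23/6) + (1/11)·(41/6) = 271/66.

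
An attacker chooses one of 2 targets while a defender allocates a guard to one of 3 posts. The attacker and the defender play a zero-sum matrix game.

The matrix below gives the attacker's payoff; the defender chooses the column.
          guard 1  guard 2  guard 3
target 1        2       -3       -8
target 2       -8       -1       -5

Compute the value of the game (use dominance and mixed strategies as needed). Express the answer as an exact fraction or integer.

-74/13

Column guard 2 is strictly dominated by guard 3 for the defender (it gives the attacker more in every row).
The remaining 2×2 game on (target 1, target 2) × (guard 1, guard 3) has no saddle point. Let the attacker play target 1 with probability p; indifference gives 2p − 8(1−p) = −8p − 5(1−p), so p = 3/13.
Similarly the defender's optimal q on guard 1 is 3/13, and the value is 2·(3/13) + (-8)·(10/13) = -74/13.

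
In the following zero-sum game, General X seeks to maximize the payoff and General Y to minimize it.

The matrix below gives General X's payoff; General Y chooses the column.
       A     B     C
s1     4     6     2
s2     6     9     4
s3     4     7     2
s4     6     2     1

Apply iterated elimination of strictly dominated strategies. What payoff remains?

4

Column B is strictly dominated by C for General Y (2<6, 4<9, 2<7, 1<2); eliminate B.
Column A is strictly dominated by C for General Y (2<4, 4<6, 2<4, 1<6); eliminate A.
Row s4 is strictly dominated by row s1 (2>1); eliminate s4.
Row s1 is strictly dominated by row s2 (4>2); eliminate s1.
Row s3 is strictly dominated by row s2 (4>2); eliminate s3.
Only (s2, C) remains, with payoff 4.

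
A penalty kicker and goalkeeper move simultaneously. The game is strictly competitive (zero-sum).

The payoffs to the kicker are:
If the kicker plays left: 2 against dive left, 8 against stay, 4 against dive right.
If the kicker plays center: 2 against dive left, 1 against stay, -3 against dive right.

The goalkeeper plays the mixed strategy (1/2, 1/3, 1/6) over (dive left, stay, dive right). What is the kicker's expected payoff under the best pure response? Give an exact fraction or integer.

13/3

left: (2)·(1/2) + (8)·(1/3) + (4)·(1/6) = 13/3.
center: (2)·(1/2) + (1)·(1/3) + (-3)·(1/6) = 5/6.
The best pure response is left with expected payoff 13/3.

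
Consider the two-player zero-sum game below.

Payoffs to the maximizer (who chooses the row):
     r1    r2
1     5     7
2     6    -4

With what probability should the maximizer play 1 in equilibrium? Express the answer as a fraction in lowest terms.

5/6

Row minima are 5 and -4, so the maximizer's maximin is 5; column maxima are 6 and 7, so the minimizer's minimax is 6. These differ, so the equilibrium is in mixed strategies.
Let the maximizer play 1 with probability p. The minimizer is indifferent when 5p + 6(1−p) = 7p − 4(1−p), giving p = 5/6.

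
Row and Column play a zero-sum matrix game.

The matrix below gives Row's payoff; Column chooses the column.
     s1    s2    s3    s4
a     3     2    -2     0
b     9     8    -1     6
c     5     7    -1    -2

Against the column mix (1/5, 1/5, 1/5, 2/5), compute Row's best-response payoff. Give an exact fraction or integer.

28/5

a: (3)·(1/5) + (2)·(1/5) + (-2)·(1/5) + (0)·(2/5) = 3/5.
b: (9)·(1/5) + (8)·(1/5) + (-1)·(1/5) + (6)·(2/5) = 28/5.
c: (5)·(1/5) + (7)·(1/5) + (-1)·(1/5) + (-2)·(2/5) = 7/5.
The best pure response is b with expected payoff 28/5.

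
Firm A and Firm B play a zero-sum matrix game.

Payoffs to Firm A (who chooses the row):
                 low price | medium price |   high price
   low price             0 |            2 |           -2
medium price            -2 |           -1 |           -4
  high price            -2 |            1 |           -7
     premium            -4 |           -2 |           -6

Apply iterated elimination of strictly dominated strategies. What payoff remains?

Row medium price is strictly dominated by row low price (0>-2, 2>-1, -2>-4); eliminate medium price.
Row premium is strictly dominated by row low price (0>-4, 2>-2, -2>-6); eliminate premium.
Column low price is strictly dominated by high price for Firm B (-2<0, -7<-2); eliminate low price.
Row high price is strictly dominated by row low price (2>1, -2>-7); eliminate high price.
Column medium price is strictly dominated by high price for Firm B (-2<2); eliminate medium price.
Only (low price, high price) remains, with payoff -2.

-2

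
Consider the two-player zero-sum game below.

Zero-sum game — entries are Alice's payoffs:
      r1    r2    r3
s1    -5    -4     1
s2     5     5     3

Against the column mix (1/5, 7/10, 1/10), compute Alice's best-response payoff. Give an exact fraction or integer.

s1: (-5)·(1/5) + (-4)·(7/10) + (1)·(1/10) = -37/10.
s2: (5)·(1/5) + (5)·(7/10) + (3)·(1/10) = 24/5.
The best pure response is s2 with expected payoff 24/5.

24/5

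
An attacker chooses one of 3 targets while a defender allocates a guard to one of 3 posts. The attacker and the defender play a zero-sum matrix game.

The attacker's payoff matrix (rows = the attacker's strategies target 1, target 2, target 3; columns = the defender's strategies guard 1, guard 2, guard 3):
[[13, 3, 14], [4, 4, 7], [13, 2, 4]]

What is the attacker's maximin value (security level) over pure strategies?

The worst-case payoff for each row is target 1: 3, target 2: 4, target 3: 2.
The best of these is 4.

4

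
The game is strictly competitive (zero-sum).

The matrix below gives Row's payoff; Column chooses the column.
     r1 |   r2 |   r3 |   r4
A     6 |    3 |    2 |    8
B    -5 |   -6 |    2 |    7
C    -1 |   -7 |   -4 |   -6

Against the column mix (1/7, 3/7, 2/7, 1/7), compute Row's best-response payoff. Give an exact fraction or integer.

A: (6)·(1/7) + (3)·(3/7) + (2)·(2/7) + (8)·(1/7) = 27/7.
B: (-5)·(1/7) + (-6)·(3/7) + (2)·(2/7) + (7)·(1/7) = -12/7.
C: (-1)·(1/7) + (-7)·(3/7) + (-4)·(2/7) + (-6)·(1/7) = -36/7.
The best pure response is A with expected payoff 27/7.

27/7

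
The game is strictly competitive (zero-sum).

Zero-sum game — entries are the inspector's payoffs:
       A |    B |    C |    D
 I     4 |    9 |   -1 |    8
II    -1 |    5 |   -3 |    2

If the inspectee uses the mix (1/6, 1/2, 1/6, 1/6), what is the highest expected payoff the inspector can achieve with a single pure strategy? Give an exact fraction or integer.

19/3

I: (4)·(1/6) + (9)·(1/2) + (-1)·(1/6) + (8)·(1/6) = 19/3.
II: (-1)·(1/6) + (5)·(1/2) + (-3)·(1/6) + (2)·(1/6) = 13/6.
The best pure response is I with expected payoff 19/3.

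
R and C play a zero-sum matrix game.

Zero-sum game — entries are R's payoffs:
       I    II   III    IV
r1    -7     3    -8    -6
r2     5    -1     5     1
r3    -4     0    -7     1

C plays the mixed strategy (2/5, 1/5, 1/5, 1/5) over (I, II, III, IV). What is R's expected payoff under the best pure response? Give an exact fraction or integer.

3

r1: (-7)·(2/5) + (3)·(1/5) + (-8)·(1/5) + (-6)·(1/5) = -5.
r2: (5)·(2/5) + (-1)·(1/5) + (5)·(1/5) + (1)·(1/5) = 3.
r3: (-4)·(2/5) + (0)·(1/5) + (-7)·(1/5) + (1)·(1/5) = -14/5.
The best pure response is r2 with expected payoff 3.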